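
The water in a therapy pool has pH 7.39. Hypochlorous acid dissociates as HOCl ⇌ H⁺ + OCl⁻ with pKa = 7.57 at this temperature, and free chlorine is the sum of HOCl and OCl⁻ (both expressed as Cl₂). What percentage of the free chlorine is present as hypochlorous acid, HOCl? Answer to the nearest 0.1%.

[OCl⁻]/[HOCl] = 10^(pH − pKa) = 10^(7.39 − 7.57) = 10^-0.18 = 0.6607.
Fraction as HOCl = 1 / (1 + 0.6607) = 0.6022.

60.2%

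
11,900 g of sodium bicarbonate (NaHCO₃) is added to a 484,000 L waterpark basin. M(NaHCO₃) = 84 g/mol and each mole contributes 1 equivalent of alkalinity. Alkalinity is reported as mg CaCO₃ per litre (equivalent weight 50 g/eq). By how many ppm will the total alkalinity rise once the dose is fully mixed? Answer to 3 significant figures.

Moles of NaHCO₃: 11,900 g ÷ 84 g/mol = 141.7 mol → 141.7 eq of alkalinity.
As CaCO₃: 141.7 eq × 50 g/eq = 7083 g.
Rise: 7083 g / 484,000 L × 1000 = 14.63 mg/L.

14.6 ppm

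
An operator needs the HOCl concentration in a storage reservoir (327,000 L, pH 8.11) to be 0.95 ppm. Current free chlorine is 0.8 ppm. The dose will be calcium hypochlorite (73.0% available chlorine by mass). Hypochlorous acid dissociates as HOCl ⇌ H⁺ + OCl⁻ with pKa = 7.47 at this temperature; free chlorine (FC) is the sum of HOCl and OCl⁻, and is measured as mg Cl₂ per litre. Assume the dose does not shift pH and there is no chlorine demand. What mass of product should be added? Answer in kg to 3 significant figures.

[OCl⁻]/[HOCl] = 10^(pH − pKa) = 10^(8.11 − 7.47) = 4.365; fraction as HOCl = 1/(1 + 4.365) = 0.1864.
Free chlorine required for 0.95 ppm HOCl: 0.95 / 0.1864 = 5.097 ppm.
FC to add: 5.097 − 0.8 = 4.297 mg/L as Cl₂.
Cl₂ equivalent: 4.297 mg/L × 327,000 L = 1405 g.
Product at 73.0% available Cl: 1405 / 0.73 = 1925 g.

1.92 kg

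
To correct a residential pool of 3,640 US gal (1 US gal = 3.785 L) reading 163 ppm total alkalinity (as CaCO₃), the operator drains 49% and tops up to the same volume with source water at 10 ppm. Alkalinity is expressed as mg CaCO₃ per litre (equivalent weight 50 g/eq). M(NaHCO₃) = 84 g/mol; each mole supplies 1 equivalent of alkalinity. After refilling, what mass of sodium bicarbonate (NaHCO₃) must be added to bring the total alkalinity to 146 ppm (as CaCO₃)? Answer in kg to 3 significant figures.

1.34 kg

Volume: 3,640 US gal × 3.785 L/gal = 13,777 L.
After draining 49% and refilling: 163 × 0.51 + 10 × 0.49 = 88.03 ppm.
Deficit to target: 146 − 88.03 = 57.97 mg/L.
As CaCO₃: 57.97 mg/L × 13,777 L = 798.7 g; ÷ 50 g/eq ÷ 1 = 15.97 mol NaHCO₃.
Mass: 15.97 × 84 = 1342 g.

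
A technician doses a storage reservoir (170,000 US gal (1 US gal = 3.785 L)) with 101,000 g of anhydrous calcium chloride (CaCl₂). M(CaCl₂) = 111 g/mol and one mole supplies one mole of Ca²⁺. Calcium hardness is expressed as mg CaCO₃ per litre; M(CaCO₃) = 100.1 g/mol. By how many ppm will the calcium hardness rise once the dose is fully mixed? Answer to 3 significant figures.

142 ppm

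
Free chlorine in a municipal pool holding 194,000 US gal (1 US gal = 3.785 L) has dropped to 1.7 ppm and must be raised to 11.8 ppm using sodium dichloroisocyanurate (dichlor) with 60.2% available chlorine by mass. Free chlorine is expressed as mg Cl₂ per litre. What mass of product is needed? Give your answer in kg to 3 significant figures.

12.3 kg

Volume: 194,000 US gal × 3.785 L/gal = 734,290 L.
Chlorine deficit: 11.8 − 1.7 = 10.1 ppm = 10.1 mg/L as Cl₂.
Cl₂ equivalent needed: 10.1 mg/L × 734,290 L = 7,416,000 mg = 7416 g.
Product at 60.2% available chlorine: 7416 / 0.602 = 12,320 g.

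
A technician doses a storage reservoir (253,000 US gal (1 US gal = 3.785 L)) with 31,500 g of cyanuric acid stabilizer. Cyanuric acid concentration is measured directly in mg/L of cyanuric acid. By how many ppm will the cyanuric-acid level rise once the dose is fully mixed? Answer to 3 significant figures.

32.9 ppm

Volume: 253,000 US gal × 3.785 L/gal = 957,605 L.
Rise: 31,500 g / 957,605 L × 1000 = 32.89 mg/L.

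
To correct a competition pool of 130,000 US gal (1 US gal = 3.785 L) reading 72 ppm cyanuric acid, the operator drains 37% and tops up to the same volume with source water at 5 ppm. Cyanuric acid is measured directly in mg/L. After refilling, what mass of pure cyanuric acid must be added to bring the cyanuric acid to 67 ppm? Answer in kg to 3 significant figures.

9.74 kg

Volume: 130,000 US gal × 3.785 L/gal = 492,050 L.
After draining 37% and refilling: 72 × 0.63 + 5 × 0.37 = 47.21 ppm.
Deficit to target: 67 − 47.21 = 19.79 mg/L.
Mass: 19.79 mg/L × 492,050 L = 9738 g cyanuric acid.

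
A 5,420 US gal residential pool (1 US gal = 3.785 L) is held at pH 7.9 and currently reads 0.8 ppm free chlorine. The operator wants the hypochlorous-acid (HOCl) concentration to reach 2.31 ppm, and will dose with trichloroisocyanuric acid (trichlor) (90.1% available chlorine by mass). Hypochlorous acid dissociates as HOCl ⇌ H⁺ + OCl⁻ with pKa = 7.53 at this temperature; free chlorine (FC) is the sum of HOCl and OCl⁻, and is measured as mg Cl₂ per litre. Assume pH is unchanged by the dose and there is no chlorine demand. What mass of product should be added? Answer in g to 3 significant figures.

158 g

Volume: 5,420 US gal × 3.785 L/gal = 20,515 L.
[OCl⁻]/[HOCl] = 10^(pH − pKa) = 10^(7.9 − 7.53) = 2.344; fraction as HOCl = 1/(1 + 2.344) = 0.299.
Free chlorine required for 2.31 ppm HOCl: 2.31 / 0.299 = 7.725 ppm.
FC to add: 7.725 − 0.8 = 6.925 mg/L as Cl₂.
Cl₂ equivalent: 6.925 mg/L × 20,515 L = 142.1 g.
Product at 90.1% available Cl: 142.1 / 0.901 = 157.7 g.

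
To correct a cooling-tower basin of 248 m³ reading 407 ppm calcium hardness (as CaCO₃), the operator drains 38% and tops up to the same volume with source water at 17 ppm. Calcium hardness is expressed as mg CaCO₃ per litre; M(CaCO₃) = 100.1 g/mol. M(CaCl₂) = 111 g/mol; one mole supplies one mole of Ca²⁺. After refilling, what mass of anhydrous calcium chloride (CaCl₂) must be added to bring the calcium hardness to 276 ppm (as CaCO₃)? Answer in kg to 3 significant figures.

4.73 kg

Volume: 248 m³ = 248,000 L.
After draining 38% and refilling: 407 × 0.62 + 17 × 0.38 = 258.8 ppm.
Deficit to target: 276 − 258.8 = 17.2 mg/L.
As CaCO₃: 17.2 mg/L × 248,000 L = 4266 g; ÷ 100.1 = 42.61 mol Ca²⁺.
Mass: 42.61 × 111 = 4730 g.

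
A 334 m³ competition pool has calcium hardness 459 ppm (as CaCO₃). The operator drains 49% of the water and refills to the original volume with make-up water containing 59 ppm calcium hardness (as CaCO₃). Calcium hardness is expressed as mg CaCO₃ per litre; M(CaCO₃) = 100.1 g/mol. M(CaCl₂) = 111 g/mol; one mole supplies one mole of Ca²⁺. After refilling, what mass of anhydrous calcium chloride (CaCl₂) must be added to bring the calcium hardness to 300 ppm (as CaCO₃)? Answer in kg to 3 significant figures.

13.7 kg

Volume: 334 m³ = 334,000 L.
After draining 49% and refilling: 459 × 0.51 + 59 × 0.49 = 263 ppm.
Deficit to target: 300 − 263 = 37 mg/L.
As CaCO₃: 37 mg/L × 334,000 L = 12,360 g; ÷ 100.1 = 123.5 mol Ca²⁺.
Mass: 123.5 × 111 = 13,700 g.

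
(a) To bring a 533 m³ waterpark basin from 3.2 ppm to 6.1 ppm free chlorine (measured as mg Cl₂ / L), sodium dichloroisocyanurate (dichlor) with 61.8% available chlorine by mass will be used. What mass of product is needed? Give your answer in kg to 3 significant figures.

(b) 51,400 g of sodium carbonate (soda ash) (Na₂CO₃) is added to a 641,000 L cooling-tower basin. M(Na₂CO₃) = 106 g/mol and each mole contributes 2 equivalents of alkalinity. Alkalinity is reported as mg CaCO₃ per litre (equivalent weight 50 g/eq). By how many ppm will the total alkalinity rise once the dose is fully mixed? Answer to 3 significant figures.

(a) 2.50 kg; (b) 75.6 ppm

(a) Volume: 533 m³ = 533,000 L.
(a) Chlorine deficit: 6.1 − 3.2 = 2.9 ppm = 2.9 mg/L as Cl₂.
(a) Cl₂ equivalent needed: 2.9 mg/L × 533,000 L = 1,546,000 mg = 1546 g.
(a) Product at 61.8% available chlorine: 1546 / 0.618 = 2501 g.

(b) Moles of Na₂CO₃: 51,400 g ÷ 106 g/mol = 484.9 mol → 969.8 eq of alkalinity.
(b) As CaCO₃: 969.8 eq × 50 g/eq = 48,490 g.
(b) Rise: 48,490 g / 641,000 L × 1000 = 75.65 mg/L.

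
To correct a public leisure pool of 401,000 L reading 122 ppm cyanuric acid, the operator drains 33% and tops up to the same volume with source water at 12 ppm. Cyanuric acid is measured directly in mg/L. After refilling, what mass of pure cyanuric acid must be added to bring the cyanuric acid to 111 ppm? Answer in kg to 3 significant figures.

After draining 33% and refilling: 122 × 0.67 + 12 × 0.33 = 85.7 ppm.
Deficit to target: 111 − 85.7 = 25.3 mg/L.
Mass: 25.3 mg/L × 401,000 L = 10,150 g cyanuric acid.

10.1 kg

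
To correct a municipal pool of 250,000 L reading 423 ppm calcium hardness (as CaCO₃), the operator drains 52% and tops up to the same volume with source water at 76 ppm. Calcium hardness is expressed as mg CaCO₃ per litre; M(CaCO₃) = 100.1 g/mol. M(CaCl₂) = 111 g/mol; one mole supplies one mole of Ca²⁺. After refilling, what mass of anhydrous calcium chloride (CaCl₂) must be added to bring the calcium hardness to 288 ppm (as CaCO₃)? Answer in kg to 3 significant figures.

After draining 52% and refilling: 423 × 0.48 + 76 × 0.52 = 242.56 ppm.
Deficit to target: 288 − 242.56 = 45.44 mg/L.
As CaCO₃: 45.44 mg/L × 250,000 L = 11,360 g; ÷ 100.1 = 113.5 mol Ca²⁺.
Mass: 113.5 × 111 = 12,600 g.

12.6 kg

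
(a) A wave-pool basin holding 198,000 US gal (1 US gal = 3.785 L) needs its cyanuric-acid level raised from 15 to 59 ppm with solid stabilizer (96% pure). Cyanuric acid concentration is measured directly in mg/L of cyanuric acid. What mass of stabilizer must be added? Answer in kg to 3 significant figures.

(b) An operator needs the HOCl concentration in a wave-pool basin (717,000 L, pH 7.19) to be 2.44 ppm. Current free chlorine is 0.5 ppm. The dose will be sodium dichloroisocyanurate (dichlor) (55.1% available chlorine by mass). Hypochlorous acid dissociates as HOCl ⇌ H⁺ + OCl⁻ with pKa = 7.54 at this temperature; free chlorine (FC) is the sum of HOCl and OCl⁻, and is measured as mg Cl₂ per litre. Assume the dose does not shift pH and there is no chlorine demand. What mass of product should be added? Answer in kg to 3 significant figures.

(a) Volume: 198,000 US gal × 3.785 L/gal = 749,430 L.
(a) CYA to add: (59 − 15) = 44 mg/L × 749,430 L = 32,970 g cyanuric acid.
(a) At 96% purity: 32,970 / 0.96 = 34,350 g product.

(b) [OCl⁻]/[HOCl] = 10^(pH − pKa) = 10^(7.19 − 7.54) = 0.4467; fraction as HOCl = 1/(1 + 0.4467) = 0.6912.
(b) Free chlorine required for 2.44 ppm HOCl: 2.44 / 0.6912 = 3.53 ppm.
(b) FC to add: 3.53 − 0.5 = 3.03 mg/L as Cl₂.
(b) Cl₂ equivalent: 3.03 mg/L × 717,000 L = 2172 g.
(b) Product at 55.1% available Cl: 2172 / 0.551 = 3943 g.

(a) 34.3 kg; (b) 3.94 kg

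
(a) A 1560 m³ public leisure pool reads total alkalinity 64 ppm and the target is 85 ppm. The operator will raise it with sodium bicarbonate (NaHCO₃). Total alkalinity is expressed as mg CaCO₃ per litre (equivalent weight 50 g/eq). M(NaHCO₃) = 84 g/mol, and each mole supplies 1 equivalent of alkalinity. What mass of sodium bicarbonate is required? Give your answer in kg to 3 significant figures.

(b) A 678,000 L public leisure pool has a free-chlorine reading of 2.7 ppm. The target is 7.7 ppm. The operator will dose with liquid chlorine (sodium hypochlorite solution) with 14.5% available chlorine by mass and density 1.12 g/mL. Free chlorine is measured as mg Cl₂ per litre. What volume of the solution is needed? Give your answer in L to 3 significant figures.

(a) 55.0 kg; (b) 20.9 L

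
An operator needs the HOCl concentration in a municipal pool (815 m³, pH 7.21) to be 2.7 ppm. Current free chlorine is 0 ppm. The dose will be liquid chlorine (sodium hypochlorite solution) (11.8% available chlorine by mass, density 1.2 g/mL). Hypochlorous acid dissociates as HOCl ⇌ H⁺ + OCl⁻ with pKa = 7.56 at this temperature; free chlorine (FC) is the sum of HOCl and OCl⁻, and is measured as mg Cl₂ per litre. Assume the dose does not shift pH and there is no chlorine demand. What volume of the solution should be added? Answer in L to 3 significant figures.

22.5 L

Volume: 815 m³ = 815,000 L.
[OCl⁻]/[HOCl] = 10^(pH − pKa) = 10^(7.21 − 7.56) = 0.4467; fraction as HOCl = 1/(1 + 0.4467) = 0.6912.
Free chlorine required for 2.7 ppm HOCl: 2.7 / 0.6912 = 3.906 ppm.
FC to add: 3.906 − 0 = 3.906 mg/L as Cl₂.
Cl₂ equivalent: 3.906 mg/L × 815,000 L = 3183 g.
Product at 11.8% available Cl: 3183 / 0.118 = 26,980 g.
Volume: 26,980 g ÷ 1.2 g/mL = 22,480 mL.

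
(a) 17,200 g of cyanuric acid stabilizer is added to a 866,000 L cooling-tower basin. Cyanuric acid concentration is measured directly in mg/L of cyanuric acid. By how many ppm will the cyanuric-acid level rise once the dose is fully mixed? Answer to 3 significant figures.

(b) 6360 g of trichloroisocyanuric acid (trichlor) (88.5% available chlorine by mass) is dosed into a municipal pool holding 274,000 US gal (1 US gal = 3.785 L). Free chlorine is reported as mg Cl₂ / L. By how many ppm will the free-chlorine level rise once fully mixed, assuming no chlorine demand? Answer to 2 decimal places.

(a) Rise: 17,200 g / 866,000 L × 1000 = 19.86 mg/L.

(b) Volume: 274,000 US gal × 3.785 L/gal = 1,037,090 L.
(b) Available chlorine delivered: 6360 g × 0.885 = 5629 g as Cl₂.
(b) Concentration rise: 5629 g / 1,037,090 L = 5.427 mg/L = 5.43 ppm.

(a) 19.9 ppm; (b) 5.43 ppm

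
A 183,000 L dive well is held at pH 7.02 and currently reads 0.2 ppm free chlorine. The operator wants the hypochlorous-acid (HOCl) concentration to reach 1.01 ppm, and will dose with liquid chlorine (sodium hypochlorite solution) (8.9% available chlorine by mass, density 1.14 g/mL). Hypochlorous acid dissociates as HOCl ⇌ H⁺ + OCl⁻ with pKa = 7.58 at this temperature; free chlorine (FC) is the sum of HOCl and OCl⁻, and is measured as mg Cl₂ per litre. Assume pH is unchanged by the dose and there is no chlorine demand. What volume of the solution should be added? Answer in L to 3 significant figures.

1.96 L

[OCl⁻]/[HOCl] = 10^(pH − pKa) = 10^(7.02 − 7.58) = 0.2754; fraction as HOCl = 1/(1 + 0.2754) = 0.7841.
Free chlorine required for 1.01 ppm HOCl: 1.01 / 0.7841 = 1.288 ppm.
FC to add: 1.288 − 0.2 = 1.088 mg/L as Cl₂.
Cl₂ equivalent: 1.088 mg/L × 183,000 L = 199.1 g.
Product at 8.9% available Cl: 199.1 / 0.089 = 2237 g.
Volume: 2237 g ÷ 1.14 g/mL = 1963 mL.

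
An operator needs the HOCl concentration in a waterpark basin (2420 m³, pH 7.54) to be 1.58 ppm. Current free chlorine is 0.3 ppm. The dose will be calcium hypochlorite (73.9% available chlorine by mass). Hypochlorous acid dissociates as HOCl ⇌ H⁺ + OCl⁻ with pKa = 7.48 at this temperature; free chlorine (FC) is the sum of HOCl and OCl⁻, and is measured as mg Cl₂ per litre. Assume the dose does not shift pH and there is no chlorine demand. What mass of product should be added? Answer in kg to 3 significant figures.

10.1 kg

Volume: 2420 m³ = 2,420,000 L.
[OCl⁻]/[HOCl] = 10^(pH − pKa) = 10^(7.54 − 7.48) = 1.148; fraction as HOCl = 1/(1 + 1.148) = 0.4655.
Free chlorine required for 1.58 ppm HOCl: 1.58 / 0.4655 = 3.394 ppm.
FC to add: 3.394 − 0.3 = 3.094 mg/L as Cl₂.
Cl₂ equivalent: 3.094 mg/L × 2,420,000 L = 7488 g.
Product at 73.9% available Cl: 7488 / 0.739 = 10,130 g.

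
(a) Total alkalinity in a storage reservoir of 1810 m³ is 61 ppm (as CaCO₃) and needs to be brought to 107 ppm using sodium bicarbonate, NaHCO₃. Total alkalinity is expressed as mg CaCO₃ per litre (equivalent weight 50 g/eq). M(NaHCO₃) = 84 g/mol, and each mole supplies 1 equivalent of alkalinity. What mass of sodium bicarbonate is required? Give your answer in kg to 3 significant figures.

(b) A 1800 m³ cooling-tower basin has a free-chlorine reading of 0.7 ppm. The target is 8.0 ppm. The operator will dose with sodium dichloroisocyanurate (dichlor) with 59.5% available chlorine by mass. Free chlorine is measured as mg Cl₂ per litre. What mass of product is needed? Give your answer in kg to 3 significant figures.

(a) Volume: 1810 m³ = 1,810,000 L.
(a) Alkalinity to add: (107 − 61) = 46 mg/L as CaCO₃ × 1,810,000 L = 83,260 g as CaCO₃.
(a) Equivalents: 83,260 g ÷ 50 g/eq = 1665 eq.
(a) NaHCO₃ supplies 1 eq per mole → 1665 mol.
(a) Mass: 1665 mol × 84 g/mol = 139,900 g.

(b) Volume: 1800 m³ = 1,800,000 L.
(b) Chlorine deficit: 8.0 − 0.7 = 7.3 ppm = 7.3 mg/L as Cl₂.
(b) Cl₂ equivalent needed: 7.3 mg/L × 1,800,000 L = 13,140,000 mg = 13,140 g.
(b) Product at 59.5% available chlorine: 13,140 / 0.595 = 22,080 g.

(a) 140 kg; (b) 22.1 kg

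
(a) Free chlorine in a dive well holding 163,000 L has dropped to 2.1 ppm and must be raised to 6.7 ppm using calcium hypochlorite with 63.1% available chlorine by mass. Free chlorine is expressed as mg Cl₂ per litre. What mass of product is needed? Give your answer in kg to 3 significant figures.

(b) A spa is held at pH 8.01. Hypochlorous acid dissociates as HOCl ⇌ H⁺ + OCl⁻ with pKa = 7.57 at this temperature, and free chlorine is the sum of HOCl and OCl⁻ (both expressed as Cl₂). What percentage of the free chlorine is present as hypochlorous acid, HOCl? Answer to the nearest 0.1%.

(a) 1.19 kg; (b) 26.6%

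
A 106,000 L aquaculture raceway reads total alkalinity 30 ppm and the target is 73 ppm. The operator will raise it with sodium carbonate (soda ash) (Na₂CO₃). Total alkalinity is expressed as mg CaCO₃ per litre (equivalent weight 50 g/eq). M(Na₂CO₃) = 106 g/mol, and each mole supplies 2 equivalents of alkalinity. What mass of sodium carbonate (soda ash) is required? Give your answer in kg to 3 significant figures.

4.83 kg

Alkalinity to add: (73 − 30) = 43 mg/L as CaCO₃ × 106,000 L = 4558 g as CaCO₃.
Equivalents: 4558 g ÷ 50 g/eq = 91.16 eq.
Each mole of Na₂CO₃ supplies 2 eq, so 91.16 / 2 = 45.58 mol.
Mass: 45.58 mol × 106 g/mol = 4831 g.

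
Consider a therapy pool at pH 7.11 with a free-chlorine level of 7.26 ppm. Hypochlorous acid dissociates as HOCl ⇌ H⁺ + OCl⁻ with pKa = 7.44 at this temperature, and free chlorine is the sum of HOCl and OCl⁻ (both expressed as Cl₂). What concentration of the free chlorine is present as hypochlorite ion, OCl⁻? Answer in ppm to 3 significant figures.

[OCl⁻]/[HOCl] = 10^(pH − pKa) = 10^(7.11 − 7.44) = 10^-0.33 = 0.4677.
Fraction as HOCl = 1 / (1 + 0.4677) = 0.6813.
OCl⁻ = (1 − 0.6813) × 7.26 ppm = 2.314 ppm.

2.31 ppm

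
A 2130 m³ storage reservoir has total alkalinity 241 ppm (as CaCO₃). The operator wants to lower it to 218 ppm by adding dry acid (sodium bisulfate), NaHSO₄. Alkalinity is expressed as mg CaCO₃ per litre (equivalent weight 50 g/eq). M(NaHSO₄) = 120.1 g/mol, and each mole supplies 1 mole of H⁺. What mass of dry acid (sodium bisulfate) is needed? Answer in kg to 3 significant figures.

Volume: 2130 m³ = 2,130,000 L.
Alkalinity to neutralize: (241 − 218) = 23 mg/L as CaCO₃ × 2,130,000 L = 48,990 g as CaCO₃.
Equivalents of H⁺ required: 48,990 ÷ 50 g/eq = 979.8 eq = 979.8 mol NaHSO₄.
Mass of NaHSO₄: 979.8 × 120.1 = 117,700 g.

118 kg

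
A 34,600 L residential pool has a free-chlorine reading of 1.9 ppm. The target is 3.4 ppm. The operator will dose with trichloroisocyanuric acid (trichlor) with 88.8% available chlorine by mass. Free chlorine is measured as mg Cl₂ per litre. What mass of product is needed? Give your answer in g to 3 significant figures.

58.4 g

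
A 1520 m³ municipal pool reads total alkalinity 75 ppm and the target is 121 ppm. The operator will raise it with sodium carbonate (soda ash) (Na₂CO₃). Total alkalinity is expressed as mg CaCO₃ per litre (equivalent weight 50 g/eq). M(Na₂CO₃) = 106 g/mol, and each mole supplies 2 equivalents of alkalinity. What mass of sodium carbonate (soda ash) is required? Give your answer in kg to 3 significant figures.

74.1 kg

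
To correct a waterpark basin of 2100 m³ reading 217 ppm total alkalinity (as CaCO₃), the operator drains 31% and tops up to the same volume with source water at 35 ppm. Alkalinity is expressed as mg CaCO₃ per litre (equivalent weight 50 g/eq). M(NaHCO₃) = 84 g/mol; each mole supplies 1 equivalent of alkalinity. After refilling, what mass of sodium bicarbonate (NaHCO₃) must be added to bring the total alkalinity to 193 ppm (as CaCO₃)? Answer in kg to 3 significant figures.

114 kg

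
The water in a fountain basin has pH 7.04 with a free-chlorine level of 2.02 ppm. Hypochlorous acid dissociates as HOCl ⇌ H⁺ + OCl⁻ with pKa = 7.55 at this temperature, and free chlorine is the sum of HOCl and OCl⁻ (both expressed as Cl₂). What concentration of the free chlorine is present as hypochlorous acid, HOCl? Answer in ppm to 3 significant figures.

1.54 ppm

[OCl⁻]/[HOCl] = 10^(pH − pKa) = 10^(7.04 − 7.55) = 10^-0.51 = 0.309.
Fraction as HOCl = 1 / (1 + 0.309) = 0.7639.
HOCl = 0.7639 × 2.02 ppm = 1.543 ppm.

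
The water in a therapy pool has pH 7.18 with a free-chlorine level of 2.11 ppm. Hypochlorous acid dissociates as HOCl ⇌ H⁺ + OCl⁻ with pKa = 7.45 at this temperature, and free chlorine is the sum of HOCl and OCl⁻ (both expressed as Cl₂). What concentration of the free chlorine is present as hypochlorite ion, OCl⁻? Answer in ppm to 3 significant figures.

0.737 ppm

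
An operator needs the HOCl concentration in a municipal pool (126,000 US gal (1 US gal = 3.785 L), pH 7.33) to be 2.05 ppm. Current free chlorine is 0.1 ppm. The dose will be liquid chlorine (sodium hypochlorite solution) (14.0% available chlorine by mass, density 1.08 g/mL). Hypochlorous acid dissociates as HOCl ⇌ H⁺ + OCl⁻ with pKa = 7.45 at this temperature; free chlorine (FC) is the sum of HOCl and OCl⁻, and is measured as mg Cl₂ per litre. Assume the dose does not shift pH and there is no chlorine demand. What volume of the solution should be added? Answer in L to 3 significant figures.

Volume: 126,000 US gal × 3.785 L/gal = 476,910 L.
[OCl⁻]/[HOCl] = 10^(pH − pKa) = 10^(7.33 − 7.45) = 0.7586; fraction as HOCl = 1/(1 + 0.7586) = 0.5686.
Free chlorine required for 2.05 ppm HOCl: 2.05 / 0.5686 = 3.605 ppm.
FC to add: 3.605 − 0.1 = 3.505 mg/L as Cl₂.
Cl₂ equivalent: 3.505 mg/L × 476,910 L = 1672 g.
Product at 14.0% available Cl: 1672 / 0.14 = 11,940 g.
Volume: 11,940 g ÷ 1.08 g/mL = 11,060 mL.

11.1 L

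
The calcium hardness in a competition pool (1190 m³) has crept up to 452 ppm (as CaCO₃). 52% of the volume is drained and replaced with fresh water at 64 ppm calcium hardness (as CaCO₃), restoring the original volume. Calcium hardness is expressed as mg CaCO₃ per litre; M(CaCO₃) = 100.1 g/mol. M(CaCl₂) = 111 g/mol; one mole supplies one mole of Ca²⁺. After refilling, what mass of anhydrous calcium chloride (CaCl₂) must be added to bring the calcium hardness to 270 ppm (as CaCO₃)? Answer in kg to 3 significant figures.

Volume: 1190 m³ = 1,190,000 L.
After draining 52% and refilling: 452 × 0.48 + 64 × 0.52 = 250.24 ppm.
Deficit to target: 270 − 250.24 = 19.76 mg/L.
As CaCO₃: 19.76 mg/L × 1,190,000 L = 23,510 g; ÷ 100.1 = 234.9 mol Ca²⁺.
Mass: 234.9 × 111 = 26,070 g.

26.1 kg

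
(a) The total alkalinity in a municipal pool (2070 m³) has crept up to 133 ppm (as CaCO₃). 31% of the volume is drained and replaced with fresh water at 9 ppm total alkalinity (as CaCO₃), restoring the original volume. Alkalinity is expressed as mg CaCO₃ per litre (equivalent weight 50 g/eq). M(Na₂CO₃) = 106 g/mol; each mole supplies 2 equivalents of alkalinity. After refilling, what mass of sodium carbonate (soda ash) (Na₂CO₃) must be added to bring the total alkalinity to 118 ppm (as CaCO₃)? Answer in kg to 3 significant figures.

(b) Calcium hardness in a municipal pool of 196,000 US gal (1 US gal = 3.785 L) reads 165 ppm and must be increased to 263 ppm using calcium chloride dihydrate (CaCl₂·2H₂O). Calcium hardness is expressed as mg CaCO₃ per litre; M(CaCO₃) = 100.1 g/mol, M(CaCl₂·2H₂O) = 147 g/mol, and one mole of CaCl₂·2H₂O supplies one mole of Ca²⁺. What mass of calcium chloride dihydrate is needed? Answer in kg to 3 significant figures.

(a) Volume: 2070 m³ = 2,070,000 L.
(a) After draining 31% and refilling: 133 × 0.69 + 9 × 0.31 = 94.56 ppm.
(a) Deficit to target: 118 − 94.56 = 23.44 mg/L.
(a) As CaCO₃: 23.44 mg/L × 2,070,000 L = 48,520 g; ÷ 50 g/eq ÷ 2 = 485.2 mol Na₂CO₃.
(a) Mass: 485.2 × 106 = 51,430 g.

(b) Volume: 196,000 US gal × 3.785 L/gal = 741,860 L.
(b) Hardness to add: (263 − 165) = 98 mg/L as CaCO₃ × 741,860 L = 72,700 g as CaCO₃.
(b) Moles of Ca²⁺ (1 mol Ca²⁺ ≡ 1 mol CaCO₃): 72,700 / 100.1 g/mol = 726.3 mol.
(b) Mass of CaCl₂·2H₂O: 726.3 × 147 = 106,800 g.

(a) 51.4 kg; (b) 107 kg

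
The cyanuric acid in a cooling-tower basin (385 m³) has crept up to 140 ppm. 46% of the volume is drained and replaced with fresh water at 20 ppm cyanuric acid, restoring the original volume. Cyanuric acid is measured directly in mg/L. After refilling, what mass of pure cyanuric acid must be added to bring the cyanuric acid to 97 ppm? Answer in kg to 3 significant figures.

4.70 kg

Volume: 385 m³ = 385,000 L.
After draining 46% and refilling: 140 × 0.54 + 20 × 0.46 = 84.8 ppm.
Deficit to target: 97 − 84.8 = 12.2 mg/L.
Mass: 12.2 mg/L × 385,000 L = 4697 g cyanuric acid.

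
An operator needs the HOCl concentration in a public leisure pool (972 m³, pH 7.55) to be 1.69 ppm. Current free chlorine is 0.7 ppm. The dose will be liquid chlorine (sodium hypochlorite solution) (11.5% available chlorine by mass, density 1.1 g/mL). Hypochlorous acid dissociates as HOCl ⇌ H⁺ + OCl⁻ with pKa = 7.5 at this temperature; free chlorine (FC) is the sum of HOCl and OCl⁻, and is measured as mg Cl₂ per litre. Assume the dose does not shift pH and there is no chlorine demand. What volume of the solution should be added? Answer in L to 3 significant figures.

22.2 L

Volume: 972 m³ = 972,000 L.
[OCl⁻]/[HOCl] = 10^(pH − pKa) = 10^(7.55 − 7.5) = 1.122; fraction as HOCl = 1/(1 + 1.122) = 0.4712.
Free chlorine required for 1.69 ppm HOCl: 1.69 / 0.4712 = 3.586 ppm.
FC to add: 3.586 − 0.7 = 2.886 mg/L as Cl₂.
Cl₂ equivalent: 2.886 mg/L × 972,000 L = 2805 g.
Product at 11.5% available Cl: 2805 / 0.115 = 24,390 g.
Volume: 24,390 g ÷ 1.1 g/mL = 22,180 mL.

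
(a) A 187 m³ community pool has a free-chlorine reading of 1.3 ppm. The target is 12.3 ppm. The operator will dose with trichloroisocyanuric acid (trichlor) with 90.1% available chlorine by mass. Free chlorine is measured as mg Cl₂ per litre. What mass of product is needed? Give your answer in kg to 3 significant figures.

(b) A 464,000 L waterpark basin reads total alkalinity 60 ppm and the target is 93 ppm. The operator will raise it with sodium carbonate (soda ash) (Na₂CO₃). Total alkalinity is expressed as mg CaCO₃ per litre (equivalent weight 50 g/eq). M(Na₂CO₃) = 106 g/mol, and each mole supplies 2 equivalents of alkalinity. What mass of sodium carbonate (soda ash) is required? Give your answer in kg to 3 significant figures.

(a) 2.28 kg; (b) 16.2 kg

(a) Volume: 187 m³ = 187,000 L.
(a) Chlorine deficit: 12.3 − 1.3 = 11 ppm = 11 mg/L as Cl₂.
(a) Cl₂ equivalent needed: 11 mg/L × 187,000 L = 2,057,000 mg = 2057 g.
(a) Product at 90.1% available chlorine: 2057 / 0.901 = 2283 g.

(b) Alkalinity to add: (93 − 60) = 33 mg/L as CaCO₃ × 464,000 L = 15,310 g as CaCO₃.
(b) Equivalents: 15,310 g ÷ 50 g/eq = 306.2 eq.
(b) Each mole of Na₂CO₃ supplies 2 eq, so 306.2 / 2 = 153.1 mol.
(b) Mass: 153.1 mol × 106 g/mol = 16,230 g.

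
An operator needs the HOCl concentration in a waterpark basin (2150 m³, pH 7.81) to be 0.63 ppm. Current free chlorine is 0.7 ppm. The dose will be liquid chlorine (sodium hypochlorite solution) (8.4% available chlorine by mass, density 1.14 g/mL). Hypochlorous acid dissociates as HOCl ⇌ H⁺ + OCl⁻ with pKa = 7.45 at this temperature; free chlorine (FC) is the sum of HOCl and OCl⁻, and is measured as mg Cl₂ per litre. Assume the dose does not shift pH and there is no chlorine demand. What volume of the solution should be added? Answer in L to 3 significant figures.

Volume: 2150 m³ = 2,150,000 L.
[OCl⁻]/[HOCl] = 10^(pH − pKa) = 10^(7.81 − 7.45) = 2.291; fraction as HOCl = 1/(1 + 2.291) = 0.3039.
Free chlorine required for 0.63 ppm HOCl: 0.63 / 0.3039 = 2.073 ppm.
FC to add: 2.073 − 0.7 = 1.373 mg/L as Cl₂.
Cl₂ equivalent: 1.373 mg/L × 2,150,000 L = 2952 g.
Product at 8.4% available Cl: 2952 / 0.084 = 35,150 g.
Volume: 35,150 g ÷ 1.14 g/mL = 30,830 mL.

30.8 L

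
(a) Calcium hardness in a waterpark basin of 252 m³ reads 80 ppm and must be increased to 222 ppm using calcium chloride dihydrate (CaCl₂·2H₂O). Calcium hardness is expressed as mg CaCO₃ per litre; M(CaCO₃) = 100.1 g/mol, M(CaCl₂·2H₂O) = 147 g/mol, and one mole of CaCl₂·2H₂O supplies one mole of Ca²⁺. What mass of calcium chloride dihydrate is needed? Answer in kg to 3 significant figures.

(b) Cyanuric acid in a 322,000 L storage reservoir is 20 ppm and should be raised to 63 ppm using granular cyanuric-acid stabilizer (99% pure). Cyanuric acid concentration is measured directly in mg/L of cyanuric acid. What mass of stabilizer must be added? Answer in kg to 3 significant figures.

(a) Volume: 252 m³ = 252,000 L.
(a) Hardness to add: (222 − 80) = 142 mg/L as CaCO₃ × 252,000 L = 35,780 g as CaCO₃.
(a) Moles of Ca²⁺ (1 mol Ca²⁺ ≡ 1 mol CaCO₃): 35,780 / 100.1 g/mol = 357.5 mol.
(a) Mass of CaCl₂·2H₂O: 357.5 × 147 = 52,550 g.

(b) CYA to add: (63 − 20) = 43 mg/L × 322,000 L = 13,850 g cyanuric acid.
(b) At 99% purity: 13,850 / 0.99 = 13,990 g product.

(a) 52.5 kg; (b) 14.0 kg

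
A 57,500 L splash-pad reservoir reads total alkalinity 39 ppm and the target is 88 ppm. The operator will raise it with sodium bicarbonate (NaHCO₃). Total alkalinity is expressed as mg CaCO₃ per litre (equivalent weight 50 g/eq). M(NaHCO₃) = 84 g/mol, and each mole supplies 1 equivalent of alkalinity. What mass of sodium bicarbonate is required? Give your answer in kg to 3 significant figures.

Alkalinity to add: (88 − 39) = 49 mg/L as CaCO₃ × 57,500 L = 2818 g as CaCO₃.
Equivalents: 2818 g ÷ 50 g/eq = 56.35 eq.
NaHCO₃ supplies 1 eq per mole → 56.35 mol.
Mass: 56.35 mol × 84 g/mol = 4733 g.

4.73 kg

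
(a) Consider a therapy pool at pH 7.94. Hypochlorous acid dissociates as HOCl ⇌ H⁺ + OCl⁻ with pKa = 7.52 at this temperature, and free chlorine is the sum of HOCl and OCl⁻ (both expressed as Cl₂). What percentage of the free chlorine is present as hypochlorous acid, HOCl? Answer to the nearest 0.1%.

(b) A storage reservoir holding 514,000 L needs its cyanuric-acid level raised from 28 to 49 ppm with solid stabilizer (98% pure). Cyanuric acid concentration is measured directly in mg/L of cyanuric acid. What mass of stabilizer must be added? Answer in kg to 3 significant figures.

(a) 27.5%; (b) 11.0 kg

(a) [OCl⁻]/[HOCl] = 10^(pH − pKa) = 10^(7.94 − 7.52) = 10^0.42 = 2.63.
(a) Fraction as HOCl = 1 / (1 + 2.63) = 0.2755.

(b) CYA to add: (49 − 28) = 21 mg/L × 514,000 L = 10,790 g cyanuric acid.
(b) At 98% purity: 10,790 / 0.98 = 11,010 g product.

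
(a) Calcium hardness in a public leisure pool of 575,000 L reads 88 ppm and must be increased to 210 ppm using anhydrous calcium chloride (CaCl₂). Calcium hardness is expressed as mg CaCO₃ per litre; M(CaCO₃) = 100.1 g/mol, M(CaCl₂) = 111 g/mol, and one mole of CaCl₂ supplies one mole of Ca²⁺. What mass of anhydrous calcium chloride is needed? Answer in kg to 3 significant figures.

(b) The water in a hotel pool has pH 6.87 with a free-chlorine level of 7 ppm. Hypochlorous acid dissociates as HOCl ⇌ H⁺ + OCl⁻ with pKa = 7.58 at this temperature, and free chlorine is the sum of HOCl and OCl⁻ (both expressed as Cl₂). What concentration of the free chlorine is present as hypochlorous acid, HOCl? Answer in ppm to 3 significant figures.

(a) 77.8 kg; (b) 5.86 ppm

(a) Hardness to add: (210 − 88) = 122 mg/L as CaCO₃ × 575,000 L = 70,150 g as CaCO₃.
(a) Moles of Ca²⁺ (1 mol Ca²⁺ ≡ 1 mol CaCO₃): 70,150 / 100.1 g/mol = 700.8 mol.
(a) Mass of CaCl₂: 700.8 × 111 = 77,790 g.

(b) [OCl⁻]/[HOCl] = 10^(pH − pKa) = 10^(6.87 − 7.58) = 10^-0.71 = 0.195.
(b) Fraction as HOCl = 1 / (1 + 0.195) = 0.8368.
(b) HOCl = 0.8368 × 7 ppm = 5.858 ppm.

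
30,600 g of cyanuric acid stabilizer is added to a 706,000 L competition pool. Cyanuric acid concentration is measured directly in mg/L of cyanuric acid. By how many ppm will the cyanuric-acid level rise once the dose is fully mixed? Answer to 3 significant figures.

43.3 ppm

Rise: 30,600 g / 706,000 L × 1000 = 43.34 mg/L.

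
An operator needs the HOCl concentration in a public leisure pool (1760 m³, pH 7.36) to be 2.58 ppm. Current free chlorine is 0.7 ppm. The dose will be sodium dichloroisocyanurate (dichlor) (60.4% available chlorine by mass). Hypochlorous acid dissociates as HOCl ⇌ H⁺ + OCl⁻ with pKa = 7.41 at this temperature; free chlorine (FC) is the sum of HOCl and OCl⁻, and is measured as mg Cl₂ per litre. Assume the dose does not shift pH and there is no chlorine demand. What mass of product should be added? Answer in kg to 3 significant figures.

Volume: 1760 m³ = 1,760,000 L.
[OCl⁻]/[HOCl] = 10^(pH − pKa) = 10^(7.36 − 7.41) = 0.8913; fraction as HOCl = 1/(1 + 0.8913) = 0.5288.
Free chlorine required for 2.58 ppm HOCl: 2.58 / 0.5288 = 4.879 ppm.
FC to add: 4.879 − 0.7 = 4.179 mg/L as Cl₂.
Cl₂ equivalent: 4.179 mg/L × 1,760,000 L = 7356 g.
Product at 60.4% available Cl: 7356 / 0.604 = 12,180 g.

12.2 kg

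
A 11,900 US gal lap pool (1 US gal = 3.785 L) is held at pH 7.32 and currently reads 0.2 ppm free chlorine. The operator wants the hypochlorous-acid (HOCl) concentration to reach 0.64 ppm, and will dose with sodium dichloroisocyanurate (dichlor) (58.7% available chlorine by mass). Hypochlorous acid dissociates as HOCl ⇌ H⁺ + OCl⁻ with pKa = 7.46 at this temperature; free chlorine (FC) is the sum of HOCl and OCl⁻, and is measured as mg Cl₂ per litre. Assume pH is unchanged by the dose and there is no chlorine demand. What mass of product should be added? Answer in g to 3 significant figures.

Volume: 11,900 US gal × 3.785 L/gal = 45,042 L.
[OCl⁻]/[HOCl] = 10^(pH − pKa) = 10^(7.32 − 7.46) = 0.7244; fraction as HOCl = 1/(1 + 0.7244) = 0.5799.
Free chlorine required for 0.64 ppm HOCl: 0.64 / 0.5799 = 1.104 ppm.
FC to add: 1.104 − 0.2 = 0.9036 mg/L as Cl₂.
Cl₂ equivalent: 0.9036 mg/L × 45,042 L = 40.7 g.
Product at 58.7% available Cl: 40.7 / 0.587 = 69.34 g.

69.3 g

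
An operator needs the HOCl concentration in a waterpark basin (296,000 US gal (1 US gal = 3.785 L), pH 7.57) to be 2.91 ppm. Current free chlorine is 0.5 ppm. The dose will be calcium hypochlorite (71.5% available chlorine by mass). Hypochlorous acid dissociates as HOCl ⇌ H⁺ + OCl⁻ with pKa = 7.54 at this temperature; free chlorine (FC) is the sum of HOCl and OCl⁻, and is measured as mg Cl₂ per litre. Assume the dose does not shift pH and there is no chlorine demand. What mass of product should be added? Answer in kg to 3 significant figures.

8.66 kg

Volume: 296,000 US gal × 3.785 L/gal = 1,120,360 L.
[OCl⁻]/[HOCl] = 10^(pH − pKa) = 10^(7.57 − 7.54) = 1.072; fraction as HOCl = 1/(1 + 1.072) = 0.4827.
Free chlorine required for 2.91 ppm HOCl: 2.91 / 0.4827 = 6.028 ppm.
FC to add: 6.028 − 0.5 = 5.528 mg/L as Cl₂.
Cl₂ equivalent: 5.528 mg/L × 1,120,360 L = 6193 g.
Product at 71.5% available Cl: 6193 / 0.715 = 8662 g.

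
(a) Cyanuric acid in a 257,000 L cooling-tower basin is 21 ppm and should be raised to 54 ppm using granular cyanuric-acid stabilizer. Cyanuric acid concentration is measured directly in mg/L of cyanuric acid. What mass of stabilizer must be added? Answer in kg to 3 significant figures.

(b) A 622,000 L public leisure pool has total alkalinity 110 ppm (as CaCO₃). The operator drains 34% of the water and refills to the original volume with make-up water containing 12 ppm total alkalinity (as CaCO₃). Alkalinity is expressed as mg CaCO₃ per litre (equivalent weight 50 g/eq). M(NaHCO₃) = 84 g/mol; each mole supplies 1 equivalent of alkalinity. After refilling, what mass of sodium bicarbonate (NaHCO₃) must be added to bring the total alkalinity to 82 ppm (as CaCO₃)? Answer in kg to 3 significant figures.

(a) CYA to add: (54 − 21) = 33 mg/L × 257,000 L = 8481 g cyanuric acid.

(b) After draining 34% and refilling: 110 × 0.66 + 12 × 0.34 = 76.68 ppm.
(b) Deficit to target: 82 − 76.68 = 5.32 mg/L.
(b) As CaCO₃: 5.32 mg/L × 622,000 L = 3309 g; ÷ 50 g/eq ÷ 1 = 66.18 mol NaHCO₃.
(b) Mass: 66.18 × 84 = 5559 g.

(a) 8.48 kg; (b) 5.56 kg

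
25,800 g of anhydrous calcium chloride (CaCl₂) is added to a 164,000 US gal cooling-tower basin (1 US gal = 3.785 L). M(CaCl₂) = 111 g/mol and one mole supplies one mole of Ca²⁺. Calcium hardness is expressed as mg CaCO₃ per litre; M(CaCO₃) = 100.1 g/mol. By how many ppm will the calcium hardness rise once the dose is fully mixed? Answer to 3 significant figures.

37.5 ppm

Volume: 164,000 US gal × 3.785 L/gal = 620,740 L.
Moles of Ca²⁺: 25,800 g ÷ 111 g/mol = 232.4 mol.
As CaCO₃: 232.4 mol × 100.1 g/mol = 23,270 g.
Rise: 23,270 g / 620,740 L × 1000 = 37.48 mg/L.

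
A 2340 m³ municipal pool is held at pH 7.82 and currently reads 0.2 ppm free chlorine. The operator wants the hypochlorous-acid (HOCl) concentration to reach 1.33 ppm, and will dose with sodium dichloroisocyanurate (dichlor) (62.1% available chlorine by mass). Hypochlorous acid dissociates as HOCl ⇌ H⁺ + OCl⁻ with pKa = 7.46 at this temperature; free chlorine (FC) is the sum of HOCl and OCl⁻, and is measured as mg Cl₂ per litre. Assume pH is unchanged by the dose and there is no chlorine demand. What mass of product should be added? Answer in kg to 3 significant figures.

15.7 kg

Volume: 2340 m³ = 2,340,000 L.
[OCl⁻]/[HOCl] = 10^(pH − pKa) = 10^(7.82 − 7.46) = 2.291; fraction as HOCl = 1/(1 + 2.291) = 0.3039.
Free chlorine required for 1.33 ppm HOCl: 1.33 / 0.3039 = 4.377 ppm.
FC to add: 4.377 − 0.2 = 4.177 mg/L as Cl₂.
Cl₂ equivalent: 4.177 mg/L × 2,340,000 L = 9774 g.
Product at 62.1% available Cl: 9774 / 0.621 = 15,740 g.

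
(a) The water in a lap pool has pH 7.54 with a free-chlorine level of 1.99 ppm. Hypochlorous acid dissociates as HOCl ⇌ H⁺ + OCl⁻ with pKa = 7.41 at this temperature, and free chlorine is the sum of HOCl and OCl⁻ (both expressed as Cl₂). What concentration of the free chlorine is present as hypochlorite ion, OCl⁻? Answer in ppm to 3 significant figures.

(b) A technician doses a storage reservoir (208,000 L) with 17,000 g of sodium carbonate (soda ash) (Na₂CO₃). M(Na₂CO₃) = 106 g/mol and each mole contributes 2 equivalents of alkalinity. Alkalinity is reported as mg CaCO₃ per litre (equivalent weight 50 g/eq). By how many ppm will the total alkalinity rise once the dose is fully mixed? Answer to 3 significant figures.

(a) 1.14 ppm; (b) 77.1 ppm

(a) [OCl⁻]/[HOCl] = 10^(pH − pKa) = 10^(7.54 − 7.41) = 10^0.13 = 1.349.
(a) Fraction as HOCl = 1 / (1 + 1.349) = 0.4257.
(a) OCl⁻ = (1 − 0.4257) × 1.99 ppm = 1.143 ppm.

(b) Moles of Na₂CO₃: 17,000 g ÷ 106 g/mol = 160.4 mol → 320.8 eq of alkalinity.
(b) As CaCO₃: 320.8 eq × 50 g/eq = 16,040 g.
(b) Rise: 16,040 g / 208,000 L × 1000 = 77.1 mg/L.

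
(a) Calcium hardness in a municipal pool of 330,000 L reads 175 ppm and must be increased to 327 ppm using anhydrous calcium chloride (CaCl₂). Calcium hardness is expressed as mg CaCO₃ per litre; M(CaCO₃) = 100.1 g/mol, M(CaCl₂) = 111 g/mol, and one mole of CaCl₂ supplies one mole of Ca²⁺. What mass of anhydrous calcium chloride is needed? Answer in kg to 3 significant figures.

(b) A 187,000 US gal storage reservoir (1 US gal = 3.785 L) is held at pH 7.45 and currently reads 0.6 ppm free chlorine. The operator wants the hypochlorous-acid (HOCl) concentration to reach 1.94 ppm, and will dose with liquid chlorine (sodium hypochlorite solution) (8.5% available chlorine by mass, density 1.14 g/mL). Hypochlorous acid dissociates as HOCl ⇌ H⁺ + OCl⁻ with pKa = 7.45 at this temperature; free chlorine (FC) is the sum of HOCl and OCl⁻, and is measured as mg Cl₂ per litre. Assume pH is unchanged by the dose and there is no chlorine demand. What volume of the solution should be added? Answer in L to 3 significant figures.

(a) 55.6 kg; (b) 24.0 L

(a) Hardness to add: (327 − 175) = 152 mg/L as CaCO₃ × 330,000 L = 50,160 g as CaCO₃.
(a) Moles of Ca²⁺ (1 mol Ca²⁺ ≡ 1 mol CaCO₃): 50,160 / 100.1 g/mol = 501.1 mol.
(a) Mass of CaCl₂: 501.1 × 111 = 55,620 g.

(b) Volume: 187,000 US gal × 3.785 L/gal = 707,795 L.
(b) [OCl⁻]/[HOCl] = 10^(pH − pKa) = 10^(7.45 − 7.45) = 1; fraction as HOCl = 1/(1 + 1) = 0.5.
(b) Free chlorine required for 1.94 ppm HOCl: 1.94 / 0.5 = 3.88 ppm.
(b) FC to add: 3.88 − 0.6 = 3.28 mg/L as Cl₂.
(b) Cl₂ equivalent: 3.28 mg/L × 707,795 L = 2322 g.
(b) Product at 8.5% available Cl: 2322 / 0.085 = 27,310 g.
(b) Volume: 27,310 g ÷ 1.14 g/mL = 23,960 mL.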